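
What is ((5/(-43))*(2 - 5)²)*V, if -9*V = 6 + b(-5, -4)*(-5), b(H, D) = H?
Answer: 155/43 ≈ 3.6047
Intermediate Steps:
V = -31/9 (V = -(6 - 5*(-5))/9 = -(6 + 25)/9 = -⅑*31 = -31/9 ≈ -3.4444)
((5/(-43))*(2 - 5)²)*V = ((5/(-43))*(2 - 5)²)*(-31/9) = ((5*(-1/43))*(-3)²)*(-31/9) = -5/43*9*(-31/9) = -45/43*(-31/9) = 155/43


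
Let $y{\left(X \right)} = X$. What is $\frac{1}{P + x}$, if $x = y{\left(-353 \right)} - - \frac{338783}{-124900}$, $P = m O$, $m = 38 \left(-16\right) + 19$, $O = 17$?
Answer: $- \frac{124900}{1295052183} \approx -9.6444 \cdot 10^{-5}$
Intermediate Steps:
$m = -589$ ($m = -608 + 19 = -589$)
$P = -10013$ ($P = \left(-589\right) 17 = -10013$)
$x = - \frac{44428483}{124900}$ ($x = -353 - - \frac{338783}{-124900} = -353 - \left(-338783\right) \left(- \frac{1}{124900}\right) = -353 - \frac{338783}{124900} = - \frac{44428483}{124900} \approx -355.71$)
$\frac{1}{P + x} = \frac{1}{-10013 - \frac{44428483}{124900}} = \frac{1}{- \frac{1295052183}{124900}} = - \frac{124900}{1295052183}$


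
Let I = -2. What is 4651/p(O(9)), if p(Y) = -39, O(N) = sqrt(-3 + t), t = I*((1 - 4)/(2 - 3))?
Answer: -4651/39 ≈ -119.26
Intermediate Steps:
t = -6 (t = -2*(1 - 4)/(2 - 3) = -(-6)/(-1) = -(-6)*(-1) = -2*3 = -6)
O(N) = 3*I (O(N) = sqrt(-3 - 6) = sqrt(-9) = 3*I)
4651/p(O(9)) = 4651/(-39) = 4651*(-1/39) = -4651/39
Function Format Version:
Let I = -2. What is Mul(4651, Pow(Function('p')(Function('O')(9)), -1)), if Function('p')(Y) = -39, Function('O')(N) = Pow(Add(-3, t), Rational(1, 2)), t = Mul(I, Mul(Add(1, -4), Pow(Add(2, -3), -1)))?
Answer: Rational(-4651, 39) ≈ -119.26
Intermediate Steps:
t = -6 (t = Mul(-2, Mul(Add(1, -4), Pow(Add(2, -3), -1))) = Mul(-2, Mul(-3, Pow(-1, -1))) = Mul(-2, Mul(-3, -1)) = Mul(-2, 3) = -6)
Function('O')(N) = Mul(3, I) (Function('O')(N) = Pow(Add(-3, -6), Rational(1, 2)) = Pow(-9, Rational(1, 2)) = Mul(3, I))
Mul(4651, Pow(Function('p')(Function('O')(9)), -1)) = Mul(4651, Pow(-39, -1)) = Mul(4651, Rational(-1, 39)) = Rational(-4651, 39)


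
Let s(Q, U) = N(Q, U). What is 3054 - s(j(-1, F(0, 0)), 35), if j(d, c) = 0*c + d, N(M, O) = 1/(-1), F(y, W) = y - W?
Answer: 3055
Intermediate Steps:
N(M, O) = -1
j(d, c) = d (j(d, c) = 0 + d = d)
s(Q, U) = -1
3054 - s(j(-1, F(0, 0)), 35) = 3054 - 1*(-1) = 3054 + 1 = 3055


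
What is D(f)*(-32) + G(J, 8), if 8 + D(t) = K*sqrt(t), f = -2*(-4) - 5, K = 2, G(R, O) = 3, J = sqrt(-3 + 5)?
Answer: 259 - 64*sqrt(3) ≈ 148.15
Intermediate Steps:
J = sqrt(2) ≈ 1.4142
f = 3 (f = 8 - 5 = 3)
D(t) = -8 + 2*sqrt(t)
D(f)*(-32) + G(J, 8) = (-8 + 2*sqrt(3))*(-32) + 3 = (256 - 64*sqrt(3)) + 3 = 259 - 64*sqrt(3)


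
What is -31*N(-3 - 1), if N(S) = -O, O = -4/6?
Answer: -62/3 ≈ -20.667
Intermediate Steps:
O = -⅔ (O = -4*⅙ = -⅔ ≈ -0.66667)
N(S) = ⅔ (N(S) = -1*(-⅔) = ⅔)
-31*N(-3 - 1) = -31*⅔ = -62/3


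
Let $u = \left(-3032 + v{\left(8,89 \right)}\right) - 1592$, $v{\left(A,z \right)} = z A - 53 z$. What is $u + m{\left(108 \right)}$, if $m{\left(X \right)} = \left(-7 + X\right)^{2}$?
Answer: $1572$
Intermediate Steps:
$v{\left(A,z \right)} = - 53 z + A z$ ($v{\left(A,z \right)} = A z - 53 z = - 53 z + A z$)
$u = -8629$ ($u = \left(-3032 + 89 \left(-53 + 8\right)\right) - 1592 = \left(-3032 + 89 \left(-45\right)\right) - 1592 = \left(-3032 - 4005\right) - 1592 = -7037 - 1592 = -8629$)
$u + m{\left(108 \right)} = -8629 + \left(-7 + 108\right)^{2} = -8629 + 101^{2} = -8629 + 10201 = 1572$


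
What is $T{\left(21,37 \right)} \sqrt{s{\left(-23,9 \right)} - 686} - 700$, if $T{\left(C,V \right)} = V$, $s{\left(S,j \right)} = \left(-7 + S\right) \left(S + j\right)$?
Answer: $-700 + 37 i \sqrt{266} \approx -700.0 + 603.45 i$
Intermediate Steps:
$T{\left(21,37 \right)} \sqrt{s{\left(-23,9 \right)} - 686} - 700 = 37 \sqrt{\left(\left(-23\right)^{2} - -161 - 63 - 207\right) - 686} - 700 = 37 \sqrt{\left(529 + 161 - 63 - 207\right) - 686} - 700 = 37 \sqrt{420 - 686} - 700 = 37 \sqrt{-266} - 700 = 37 i \sqrt{266} - 700 = -700 + 37 i \sqrt{266}$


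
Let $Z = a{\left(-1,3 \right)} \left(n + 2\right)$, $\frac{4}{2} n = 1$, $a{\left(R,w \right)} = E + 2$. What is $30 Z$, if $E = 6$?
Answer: $600$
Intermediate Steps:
$a{\left(R,w \right)} = 8$ ($a{\left(R,w \right)} = 6 + 2 = 8$)
$n = \frac{1}{2}$ ($n = \frac{1}{2} \cdot 1 = \frac{1}{2} \approx 0.5$)
$Z = 20$ ($Z = 8 \left(\frac{1}{2} + 2\right) = 8 \cdot \frac{5}{2} = 20$)
$30 Z = 30 \cdot 20 = 600$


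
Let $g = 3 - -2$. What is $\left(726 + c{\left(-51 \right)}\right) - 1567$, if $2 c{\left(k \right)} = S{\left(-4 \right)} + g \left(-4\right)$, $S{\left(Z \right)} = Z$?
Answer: $-853$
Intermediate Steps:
$g = 5$ ($g = 3 + 2 = 5$)
$c{\left(k \right)} = -12$ ($c{\left(k \right)} = \frac{-4 + 5 \left(-4\right)}{2} = \frac{-4 - 20}{2} = \frac{1}{2} \left(-24\right) = -12$)
$\left(726 + c{\left(-51 \right)}\right) - 1567 = \left(726 - 12\right) - 1567 = 714 - 1567 = -853$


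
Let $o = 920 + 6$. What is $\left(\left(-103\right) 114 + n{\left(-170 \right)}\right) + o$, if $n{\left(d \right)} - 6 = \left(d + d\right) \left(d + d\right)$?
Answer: $104790$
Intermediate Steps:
$o = 926$
$n{\left(d \right)} = 6 + 4 d^{2}$ ($n{\left(d \right)} = 6 + \left(d + d\right) \left(d + d\right) = 6 + 2 d 2 d = 6 + 4 d^{2}$)
$\left(\left(-103\right) 114 + n{\left(-170 \right)}\right) + o = \left(\left(-103\right) 114 + \left(6 + 4 \left(-170\right)^{2}\right)\right) + 926 = \left(-11742 + \left(6 + 4 \cdot 28900\right)\right) + 926 = \left(-11742 + \left(6 + 115600\right)\right) + 926 = \left(-11742 + 115606\right) + 926 = 103864 + 926 = 104790$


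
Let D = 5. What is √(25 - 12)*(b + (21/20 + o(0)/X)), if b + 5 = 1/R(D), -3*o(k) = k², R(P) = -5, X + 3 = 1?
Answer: -83*√13/20 ≈ -14.963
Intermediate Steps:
X = -2 (X = -3 + 1 = -2)
o(k) = -k²/3
b = -26/5 (b = -5 + 1/(-5) = -5 - ⅕ = -26/5 ≈ -5.2000)
√(25 - 12)*(b + (21/20 + o(0)/X)) = √(25 - 12)*(-26/5 + (21/20 - ⅓*0²/(-2))) = √13*(-26/5 + (21*(1/20) - ⅓*0*(-½))) = √13*(-26/5 + (21/20 + 0*(-½))) = √13*(-26/5 + (21/20 + 0)) = √13*(-26/5 + 21/20) = √13*(-83/20) = -83*√13/20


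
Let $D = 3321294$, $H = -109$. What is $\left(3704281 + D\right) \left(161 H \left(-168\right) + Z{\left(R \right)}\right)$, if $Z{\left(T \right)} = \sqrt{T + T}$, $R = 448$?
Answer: $20713025033400 + 56204600 \sqrt{14} \approx 2.0713 \cdot 10^{13}$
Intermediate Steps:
$Z{\left(T \right)} = \sqrt{2} \sqrt{T}$ ($Z{\left(T \right)} = \sqrt{2 T} = \sqrt{2} \sqrt{T}$)
$\left(3704281 + D\right) \left(161 H \left(-168\right) + Z{\left(R \right)}\right) = \left(3704281 + 3321294\right) \left(161 \left(-109\right) \left(-168\right) + \sqrt{2} \sqrt{448}\right) = 7025575 \left(\left(-17549\right) \left(-168\right) + \sqrt{2} \cdot 8 \sqrt{7}\right) = 7025575 \left(2948232 + 8 \sqrt{14}\right) = 20713025033400 + 56204600 \sqrt{14}$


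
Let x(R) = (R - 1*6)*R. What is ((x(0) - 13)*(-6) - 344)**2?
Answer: 70756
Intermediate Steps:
x(R) = R*(-6 + R) (x(R) = (R - 6)*R = (-6 + R)*R = R*(-6 + R))
((x(0) - 13)*(-6) - 344)**2 = ((0*(-6 + 0) - 13)*(-6) - 344)**2 = ((0*(-6) - 13)*(-6) - 344)**2 = ((0 - 13)*(-6) - 344)**2 = (-13*(-6) - 344)**2 = (78 - 344)**2 = (-266)**2 = 70756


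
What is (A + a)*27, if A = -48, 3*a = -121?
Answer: -2385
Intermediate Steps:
a = -121/3 (a = (⅓)*(-121) = -121/3 ≈ -40.333)
(A + a)*27 = (-48 - 121/3)*27 = -265/3*27 = -2385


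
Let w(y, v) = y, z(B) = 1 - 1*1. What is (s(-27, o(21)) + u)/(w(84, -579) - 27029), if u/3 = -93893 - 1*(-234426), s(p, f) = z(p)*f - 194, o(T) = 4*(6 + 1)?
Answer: -84281/5389 ≈ -15.639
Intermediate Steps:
z(B) = 0 (z(B) = 1 - 1 = 0)
o(T) = 28 (o(T) = 4*7 = 28)
s(p, f) = -194 (s(p, f) = 0*f - 194 = 0 - 194 = -194)
u = 421599 (u = 3*(-93893 - 1*(-234426)) = 3*(-93893 + 234426) = 3*140533 = 421599)
(s(-27, o(21)) + u)/(w(84, -579) - 27029) = (-194 + 421599)/(84 - 27029) = 421405/(-26945) = 421405*(-1/26945) = -84281/5389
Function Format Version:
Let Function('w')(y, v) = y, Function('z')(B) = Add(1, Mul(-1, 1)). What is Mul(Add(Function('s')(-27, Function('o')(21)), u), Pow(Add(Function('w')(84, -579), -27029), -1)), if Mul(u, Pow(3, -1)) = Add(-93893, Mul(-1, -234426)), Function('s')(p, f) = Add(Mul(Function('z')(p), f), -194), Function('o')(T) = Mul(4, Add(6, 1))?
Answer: Rational(-84281, 5389) ≈ -15.639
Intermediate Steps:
Function('z')(B) = 0 (Function('z')(B) = Add(1, -1) = 0)
Function('o')(T) = 28 (Function('o')(T) = Mul(4, 7) = 28)
Function('s')(p, f) = -194 (Function('s')(p, f) = Add(Mul(0, f), -194) = Add(0, -194) = -194)
u = 421599 (u = Mul(3, Add(-93893, Mul(-1, -234426))) = Mul(3, Add(-93893, 234426)) = Mul(3, 140533) = 421599)
Mul(Add(Function('s')(-27, Function('o')(21)), u), Pow(Add(Function('w')(84, -579), -27029), -1)) = Mul(Add(-194, 421599), Pow(Add(84, -27029), -1)) = Mul(421405, Pow(-26945, -1)) = Mul(421405, Rational(-1, 26945)) = Rational(-84281, 5389)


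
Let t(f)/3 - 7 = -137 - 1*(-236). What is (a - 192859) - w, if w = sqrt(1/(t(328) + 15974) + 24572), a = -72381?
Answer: -265240 - 5*sqrt(65221278913)/8146 ≈ -2.6540e+5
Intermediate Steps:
t(f) = 318 (t(f) = 21 + 3*(-137 - 1*(-236)) = 21 + 3*(-137 + 236) = 21 + 3*99 = 21 + 297 = 318)
w = 5*sqrt(65221278913)/8146 (w = sqrt(1/(318 + 15974) + 24572) = sqrt(1/16292 + 24572) = sqrt(400327025/16292) = 5*sqrt(65221278913)/8146 ≈ 156.75)
(a - 192859) - w = (-72381 - 192859) - 5*sqrt(65221278913)/8146 = -265240 - 5*sqrt(65221278913)/8146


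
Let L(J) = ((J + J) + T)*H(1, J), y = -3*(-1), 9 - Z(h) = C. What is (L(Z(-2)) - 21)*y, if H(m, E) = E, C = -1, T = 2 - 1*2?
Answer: 537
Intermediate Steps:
T = 0 (T = 2 - 2 = 0)
Z(h) = 10 (Z(h) = 9 - 1*(-1) = 9 + 1 = 10)
y = 3
L(J) = 2*J**2 (L(J) = ((J + J) + 0)*J = (2*J + 0)*J = (2*J)*J = 2*J**2)
(L(Z(-2)) - 21)*y = (2*10**2 - 21)*3 = (2*100 - 21)*3 = (200 - 21)*3 = 179*3 = 537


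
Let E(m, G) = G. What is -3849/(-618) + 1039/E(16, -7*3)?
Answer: -187091/4326 ≈ -43.248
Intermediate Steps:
-3849/(-618) + 1039/E(16, -7*3) = -3849/(-618) + 1039/((-7*3)) = -3849*(-1/618) + 1039/(-21) = 1283/206 + 1039*(-1/21) = 1283/206 - 1039/21 = -187091/4326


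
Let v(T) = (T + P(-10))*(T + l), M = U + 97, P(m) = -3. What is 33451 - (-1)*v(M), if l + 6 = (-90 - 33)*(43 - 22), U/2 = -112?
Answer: 386531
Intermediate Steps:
U = -224 (U = 2*(-112) = -224)
l = -2589 (l = -6 + (-90 - 33)*(43 - 22) = -6 - 123*21 = -6 - 2583 = -2589)
M = -127 (M = -224 + 97 = -127)
v(T) = (-2589 + T)*(-3 + T) (v(T) = (T - 3)*(T - 2589) = (-3 + T)*(-2589 + T) = (-2589 + T)*(-3 + T))
33451 - (-1)*v(M) = 33451 - (-1)*(7767 + (-127)² - 2592*(-127)) = 33451 - (-1)*(7767 + 16129 + 329184) = 33451 - (-1)*353080 = 33451 - 1*(-353080) = 33451 + 353080 = 386531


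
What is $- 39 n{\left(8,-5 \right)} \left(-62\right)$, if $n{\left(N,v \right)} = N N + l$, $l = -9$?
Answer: $132990$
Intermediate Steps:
$n{\left(N,v \right)} = -9 + N^{2}$ ($n{\left(N,v \right)} = N N - 9 = N^{2} - 9 = -9 + N^{2}$)
$- 39 n{\left(8,-5 \right)} \left(-62\right) = - 39 \left(-9 + 8^{2}\right) \left(-62\right) = - 39 \left(-9 + 64\right) \left(-62\right) = \left(-39\right) 55 \left(-62\right) = \left(-2145\right) \left(-62\right) = 132990$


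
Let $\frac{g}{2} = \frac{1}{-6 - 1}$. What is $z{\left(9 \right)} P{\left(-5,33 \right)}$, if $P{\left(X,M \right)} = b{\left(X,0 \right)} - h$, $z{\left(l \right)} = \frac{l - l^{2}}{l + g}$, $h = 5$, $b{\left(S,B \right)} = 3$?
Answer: $\frac{1008}{61} \approx 16.525$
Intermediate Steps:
$g = - \frac{2}{7}$ ($g = \frac{2}{-6 - 1} = \frac{2}{-7} = 2 \left(- \frac{1}{7}\right) = - \frac{2}{7} \approx -0.28571$)
$z{\left(l \right)} = \frac{l - l^{2}}{- \frac{2}{7} + l}$ ($z{\left(l \right)} = \frac{l - l^{2}}{l - \frac{2}{7}} = \frac{l - l^{2}}{- \frac{2}{7} + l}$)
$P{\left(X,M \right)} = -2$ ($P{\left(X,M \right)} = 3 - 5 = -2$)
$z{\left(9 \right)} P{\left(-5,33 \right)} = 7 \cdot 9 \frac{1}{-2 + 7 \cdot 9} \left(1 - 9\right) \left(-2\right) = 7 \cdot 9 \frac{1}{-2 + 63} \left(1 - 9\right) \left(-2\right) = 7 \cdot 9 \cdot \frac{1}{61} \left(-8\right) \left(-2\right) = \left(- \frac{504}{61}\right) \left(-2\right) = \frac{1008}{61}$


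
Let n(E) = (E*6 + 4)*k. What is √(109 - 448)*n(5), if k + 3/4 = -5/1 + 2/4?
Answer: -357*I*√339/2 ≈ -3286.5*I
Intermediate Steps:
k = -21/4 (k = -¾ + (-5/1 + 2/4) = -¾ + (-5*1 + 2*(¼)) = -¾ + (-5 + ½) = -¾ - 9/2 = -21/4 ≈ -5.2500)
n(E) = -21 - 63*E/2 (n(E) = (E*6 + 4)*(-21/4) = (6*E + 4)*(-21/4) = (4 + 6*E)*(-21/4) = -21 - 63*E/2)
√(109 - 448)*n(5) = √(109 - 448)*(-21 - 63/2*5) = √(-339)*(-21 - 315/2) = (I*√339)*(-357/2) = -357*I*√339/2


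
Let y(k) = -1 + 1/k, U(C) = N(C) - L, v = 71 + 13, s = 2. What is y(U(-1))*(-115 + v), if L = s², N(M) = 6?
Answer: 31/2 ≈ 15.500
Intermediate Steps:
v = 84
L = 4 (L = 2² = 4)
U(C) = 2 (U(C) = 6 - 1*4 = 6 - 4 = 2)
y(k) = -1 + 1/k
y(U(-1))*(-115 + v) = ((1 - 1*2)/2)*(-115 + 84) = ((1 - 2)/2)*(-31) = ((½)*(-1))*(-31) = -½*(-31) = 31/2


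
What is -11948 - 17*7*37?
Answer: -16351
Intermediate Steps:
-11948 - 17*7*37 = -11948 - 119*37 = -11948 - 4403 = -16351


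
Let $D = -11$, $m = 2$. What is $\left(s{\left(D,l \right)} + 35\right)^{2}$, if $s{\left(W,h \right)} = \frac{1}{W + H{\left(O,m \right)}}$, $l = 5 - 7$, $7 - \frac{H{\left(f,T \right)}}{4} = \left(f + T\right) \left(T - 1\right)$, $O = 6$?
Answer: $\frac{274576}{225} \approx 1220.3$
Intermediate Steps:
$H{\left(f,T \right)} = 28 - 4 \left(-1 + T\right) \left(T + f\right)$ ($H{\left(f,T \right)} = 28 - 4 \left(f + T\right) \left(T - 1\right) = 28 - 4 \left(T + f\right) \left(-1 + T\right) = 28 - 4 \left(-1 + T\right) \left(T + f\right)$)
$l = -2$ ($l = 5 - 7 = -2$)
$s{\left(W,h \right)} = \frac{1}{-4 + W}$ ($s{\left(W,h \right)} = \frac{1}{W + \left(28 - 4 \cdot 2^{2} + 4 \cdot 2 + 4 \cdot 6 - 8 \cdot 6\right)} = \frac{1}{W + \left(28 - 16 + 8 + 24 - 48\right)} = \frac{1}{W - 4} = \frac{1}{-4 + W}$)
$\left(s{\left(D,l \right)} + 35\right)^{2} = \left(\frac{1}{-4 - 11} + 35\right)^{2} = \left(\frac{1}{-15} + 35\right)^{2} = \left(- \frac{1}{15} + 35\right)^{2} = \left(\frac{524}{15}\right)^{2} = \frac{274576}{225}$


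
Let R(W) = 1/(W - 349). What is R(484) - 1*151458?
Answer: -20446829/135 ≈ -1.5146e+5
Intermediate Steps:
R(W) = 1/(-349 + W)
R(484) - 1*151458 = 1/(-349 + 484) - 1*151458 = 1/135 - 151458 = -20446829/135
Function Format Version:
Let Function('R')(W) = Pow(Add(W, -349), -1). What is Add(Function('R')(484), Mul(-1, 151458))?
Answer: Rational(-20446829, 135) ≈ -1.5146e+5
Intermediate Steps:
Function('R')(W) = Pow(Add(-349, W), -1)
Add(Function('R')(484), Mul(-1, 151458)) = Add(Pow(Add(-349, 484), -1), Mul(-1, 151458)) = Add(Pow(135, -1), -151458) = Add(Rational(1, 135), -151458) = Rational(-20446829, 135)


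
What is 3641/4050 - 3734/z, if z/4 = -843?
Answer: 1141673/569025 ≈ 2.0064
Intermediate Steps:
z = -3372 (z = 4*(-843) = -3372)
3641/4050 - 3734/z = 3641/4050 - 3734/(-3372) = 3641*(1/4050) - 3734*(-1/3372) = 3641/4050 + 1867/1686 = 1141673/569025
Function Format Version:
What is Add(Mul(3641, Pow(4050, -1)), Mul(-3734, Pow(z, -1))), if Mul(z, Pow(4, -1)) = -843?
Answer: Rational(1141673, 569025) ≈ 2.0064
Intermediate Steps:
z = -3372 (z = Mul(4, -843) = -3372)
Add(Mul(3641, Pow(4050, -1)), Mul(-3734, Pow(z, -1))) = Add(Mul(3641, Pow(4050, -1)), Mul(-3734, Pow(-3372, -1))) = Add(Mul(3641, Rational(1, 4050)), Mul(-3734, Rational(-1, 3372))) = Add(Rational(3641, 4050), Rational(1867, 1686)) = Rational(1141673, 569025)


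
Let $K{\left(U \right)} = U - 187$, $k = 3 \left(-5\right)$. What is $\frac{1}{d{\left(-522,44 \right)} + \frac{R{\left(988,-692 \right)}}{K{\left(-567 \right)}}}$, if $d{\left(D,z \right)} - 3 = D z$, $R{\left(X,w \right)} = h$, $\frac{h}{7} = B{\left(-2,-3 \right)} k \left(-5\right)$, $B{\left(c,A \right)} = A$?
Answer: $- \frac{754}{17314035} \approx -4.3548 \cdot 10^{-5}$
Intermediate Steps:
$k = -15$
$h = -1575$ ($h = 7 \left(-3\right) \left(-15\right) \left(-5\right) = 7 \cdot 45 \left(-5\right) = 7 \left(-225\right) = -1575$)
$R{\left(X,w \right)} = -1575$
$K{\left(U \right)} = -187 + U$
$d{\left(D,z \right)} = 3 + D z$
$\frac{1}{d{\left(-522,44 \right)} + \frac{R{\left(988,-692 \right)}}{K{\left(-567 \right)}}} = \frac{1}{\left(3 - 22968\right) - \frac{1575}{-187 - 567}} = \frac{1}{\left(3 - 22968\right) - \frac{1575}{-754}} = \frac{1}{-22965 - - \frac{1575}{754}} = \frac{1}{-22965 + \frac{1575}{754}} = \frac{1}{- \frac{17314035}{754}} = - \frac{754}{17314035}$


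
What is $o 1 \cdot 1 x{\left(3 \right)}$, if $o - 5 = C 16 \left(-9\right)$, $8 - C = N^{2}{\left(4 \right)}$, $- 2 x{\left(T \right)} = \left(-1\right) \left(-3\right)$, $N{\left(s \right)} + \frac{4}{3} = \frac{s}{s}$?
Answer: $\frac{3393}{2} \approx 1696.5$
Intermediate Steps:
$N{\left(s \right)} = - \frac{1}{3}$ ($N{\left(s \right)} = - \frac{4}{3} + \frac{s}{s} = - \frac{4}{3} + 1 = - \frac{1}{3}$)
$x{\left(T \right)} = - \frac{3}{2}$ ($x{\left(T \right)} = - \frac{\left(-1\right) \left(-3\right)}{2} = \left(- \frac{1}{2}\right) 3 = - \frac{3}{2}$)
$C = \frac{71}{9}$ ($C = 8 - \left(- \frac{1}{3}\right)^{2} = 8 - \frac{1}{9} = \frac{71}{9} \approx 7.8889$)
$o = -1131$ ($o = 5 + \frac{71}{9} \cdot 16 \left(-9\right) = 5 + \frac{1136}{9} \left(-9\right) = 5 - 1136 = -1131$)
$o 1 \cdot 1 x{\left(3 \right)} = - 1131 \cdot 1 \cdot 1 \left(- \frac{3}{2}\right) = - 1131 \cdot 1 \left(- \frac{3}{2}\right) = \left(-1131\right) \left(- \frac{3}{2}\right) = \frac{3393}{2}$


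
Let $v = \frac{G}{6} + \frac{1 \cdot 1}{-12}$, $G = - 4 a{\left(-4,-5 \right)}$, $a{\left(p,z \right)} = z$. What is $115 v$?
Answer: $\frac{1495}{4} \approx 373.75$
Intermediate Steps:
$G = 20$ ($G = \left(-4\right) \left(-5\right) = 20$)
$v = \frac{13}{4}$ ($v = \frac{20}{6} + \frac{1 \cdot 1}{-12} = 20 \cdot \frac{1}{6} + 1 \left(- \frac{1}{12}\right) = \frac{10}{3} - \frac{1}{12} = \frac{13}{4} \approx 3.25$)
$115 v = 115 \cdot \frac{13}{4} = \frac{1495}{4}$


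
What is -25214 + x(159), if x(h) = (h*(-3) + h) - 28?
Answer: -25560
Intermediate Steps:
x(h) = -28 - 2*h (x(h) = (-3*h + h) - 28 = -2*h - 28 = -28 - 2*h)
-25214 + x(159) = -25214 + (-28 - 2*159) = -25214 + (-28 - 318) = -25214 - 346 = -25560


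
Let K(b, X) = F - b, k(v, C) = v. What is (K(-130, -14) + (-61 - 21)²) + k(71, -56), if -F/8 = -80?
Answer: 7565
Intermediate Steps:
F = 640 (F = -8*(-80) = 640)
K(b, X) = 640 - b
(K(-130, -14) + (-61 - 21)²) + k(71, -56) = ((640 - 1*(-130)) + (-61 - 21)²) + 71 = ((640 + 130) + (-82)²) + 71 = (770 + 6724) + 71 = 7494 + 71 = 7565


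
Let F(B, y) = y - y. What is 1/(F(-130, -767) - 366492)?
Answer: -1/366492 ≈ -2.7286e-6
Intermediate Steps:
F(B, y) = 0
1/(F(-130, -767) - 366492) = 1/(0 - 366492) = 1/(-366492) = -1/366492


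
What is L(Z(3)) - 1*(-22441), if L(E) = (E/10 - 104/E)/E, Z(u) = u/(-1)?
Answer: 2018659/90 ≈ 22430.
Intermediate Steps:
Z(u) = -u (Z(u) = u*(-1) = -u)
L(E) = (-104/E + E/10)/E (L(E) = (E*(⅒) - 104/E)/E = (E/10 - 104/E)/E = (-104/E + E/10)/E)
L(Z(3)) - 1*(-22441) = (⅒ - 104/(-1*3)²) - 1*(-22441) = (⅒ - 104/(-3)²) + 22441 = (⅒ - 104*⅑) + 22441 = (⅒ - 104/9) + 22441 = -1031/90 + 22441 = 2018659/90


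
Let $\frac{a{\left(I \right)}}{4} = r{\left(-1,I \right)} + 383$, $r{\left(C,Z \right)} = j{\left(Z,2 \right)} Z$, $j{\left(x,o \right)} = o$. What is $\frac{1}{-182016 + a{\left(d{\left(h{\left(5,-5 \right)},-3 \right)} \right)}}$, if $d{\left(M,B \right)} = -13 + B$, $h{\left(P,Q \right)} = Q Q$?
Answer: $- \frac{1}{180612} \approx -5.5367 \cdot 10^{-6}$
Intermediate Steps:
$h{\left(P,Q \right)} = Q^{2}$
$r{\left(C,Z \right)} = 2 Z$
$a{\left(I \right)} = 1532 + 8 I$ ($a{\left(I \right)} = 4 \left(2 I + 383\right) = 4 \left(383 + 2 I\right) = 1532 + 8 I$)
$\frac{1}{-182016 + a{\left(d{\left(h{\left(5,-5 \right)},-3 \right)} \right)}} = \frac{1}{-182016 + \left(1532 + 8 \left(-13 - 3\right)\right)} = \frac{1}{-182016 + \left(1532 + 8 \left(-16\right)\right)} = \frac{1}{-182016 + \left(1532 - 128\right)} = \frac{1}{-182016 + 1404} = \frac{1}{-180612} = - \frac{1}{180612}$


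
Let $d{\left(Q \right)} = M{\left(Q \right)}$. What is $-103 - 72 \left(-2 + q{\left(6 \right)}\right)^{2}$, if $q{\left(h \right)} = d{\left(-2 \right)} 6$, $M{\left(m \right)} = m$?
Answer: $-14215$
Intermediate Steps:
$d{\left(Q \right)} = Q$
$q{\left(h \right)} = -12$ ($q{\left(h \right)} = \left(-2\right) 6 = -12$)
$-103 - 72 \left(-2 + q{\left(6 \right)}\right)^{2} = -103 - 72 \left(-2 - 12\right)^{2} = -103 - 72 \left(-14\right)^{2} = -103 - 14112 = -14215$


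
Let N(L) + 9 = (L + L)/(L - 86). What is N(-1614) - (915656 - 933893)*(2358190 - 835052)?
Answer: 11805423772032/425 ≈ 2.7777e+10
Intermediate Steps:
N(L) = -9 + 2*L/(-86 + L) (N(L) = -9 + (L + L)/(L - 86) = -9 + (2*L)/(-86 + L) = -9 + 2*L/(-86 + L))
N(-1614) - (915656 - 933893)*(2358190 - 835052) = (774 - 7*(-1614))/(-86 - 1614) - (915656 - 933893)*(2358190 - 835052) = (774 + 11298)/(-1700) - (-18237)*1523138 = -1/1700*12072 - 1*(-27777467706) = -3018/425 + 27777467706 = 11805423772032/425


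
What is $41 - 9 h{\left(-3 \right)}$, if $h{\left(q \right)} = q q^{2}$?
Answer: $284$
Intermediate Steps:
$h{\left(q \right)} = q^{3}$
$41 - 9 h{\left(-3 \right)} = 41 - 9 \left(-3\right)^{3} = 41 - -243 = 41 + 243 = 284$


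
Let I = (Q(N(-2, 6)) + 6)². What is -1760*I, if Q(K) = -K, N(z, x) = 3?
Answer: -15840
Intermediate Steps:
I = 9 (I = (-1*3 + 6)² = (-3 + 6)² = 3² = 9)
-1760*I = -1760*9 = -15840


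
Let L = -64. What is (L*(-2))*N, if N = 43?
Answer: 5504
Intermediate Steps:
(L*(-2))*N = -64*(-2)*43 = 128*43 = 5504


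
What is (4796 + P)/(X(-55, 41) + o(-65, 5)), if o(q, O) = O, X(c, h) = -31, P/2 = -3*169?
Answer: -1891/13 ≈ -145.46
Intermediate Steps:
P = -1014 (P = 2*(-3*169) = 2*(-507) = -1014)
(4796 + P)/(X(-55, 41) + o(-65, 5)) = (4796 - 1014)/(-31 + 5) = 3782/(-26) = 3782*(-1/26) = -1891/13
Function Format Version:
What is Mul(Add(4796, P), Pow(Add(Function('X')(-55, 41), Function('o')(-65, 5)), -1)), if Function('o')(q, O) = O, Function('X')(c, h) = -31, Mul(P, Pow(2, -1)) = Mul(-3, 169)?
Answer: Rational(-1891, 13) ≈ -145.46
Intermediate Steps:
P = -1014 (P = Mul(2, Mul(-3, 169)) = Mul(2, -507) = -1014)
Mul(Add(4796, P), Pow(Add(Function('X')(-55, 41), Function('o')(-65, 5)), -1)) = Mul(Add(4796, -1014), Pow(Add(-31, 5), -1)) = Mul(3782, Pow(-26, -1)) = Mul(3782, Rational(-1, 26)) = Rational(-1891, 13)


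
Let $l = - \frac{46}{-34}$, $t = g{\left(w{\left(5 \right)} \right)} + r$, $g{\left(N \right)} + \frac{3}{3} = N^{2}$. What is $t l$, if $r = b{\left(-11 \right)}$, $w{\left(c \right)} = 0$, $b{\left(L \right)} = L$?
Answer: $- \frac{276}{17} \approx -16.235$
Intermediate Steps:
$r = -11$
$g{\left(N \right)} = -1 + N^{2}$
$t = -12$ ($t = \left(-1 + 0^{2}\right) - 11 = \left(-1 + 0\right) - 11 = -1 - 11 = -12$)
$l = \frac{23}{17}$ ($l = \left(-46\right) \left(- \frac{1}{34}\right) = \frac{23}{17} \approx 1.3529$)
$t l = \left(-12\right) \frac{23}{17} = - \frac{276}{17}$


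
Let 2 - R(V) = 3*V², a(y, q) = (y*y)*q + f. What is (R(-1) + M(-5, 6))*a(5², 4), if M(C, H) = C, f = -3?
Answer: -14982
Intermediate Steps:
a(y, q) = -3 + q*y² (a(y, q) = (y*y)*q - 3 = y²*q - 3 = q*y² - 3 = -3 + q*y²)
R(V) = 2 - 3*V²
(R(-1) + M(-5, 6))*a(5², 4) = ((2 - 3*(-1)²) - 5)*(-3 + 4*(5²)²) = ((2 - 3*1) - 5)*(-3 + 4*25²) = ((2 - 3) - 5)*(-3 + 4*625) = (-1 - 5)*(-3 + 2500) = -6*2497 = -14982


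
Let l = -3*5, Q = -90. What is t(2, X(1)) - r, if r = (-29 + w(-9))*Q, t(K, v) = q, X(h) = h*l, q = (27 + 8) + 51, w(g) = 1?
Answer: -2434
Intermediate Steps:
l = -15
q = 86 (q = 35 + 51 = 86)
X(h) = -15*h (X(h) = h*(-15) = -15*h)
t(K, v) = 86
r = 2520 (r = (-29 + 1)*(-90) = -28*(-90) = 2520)
t(2, X(1)) - r = 86 - 1*2520 = 86 - 2520 = -2434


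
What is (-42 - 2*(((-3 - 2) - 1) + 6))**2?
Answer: 1764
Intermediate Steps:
(-42 - 2*(((-3 - 2) - 1) + 6))**2 = (-42 - 2*((-5 - 1) + 6))**2 = (-42 - 2*(-6 + 6))**2 = (-42 - 2*0)**2 = (-42 + 0)**2 = (-42)**2 = 1764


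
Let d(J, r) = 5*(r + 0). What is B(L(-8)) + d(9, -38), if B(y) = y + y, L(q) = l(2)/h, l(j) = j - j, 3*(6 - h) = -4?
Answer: -190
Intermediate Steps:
h = 22/3 (h = 6 - 1/3*(-4) = 6 + 4/3 = 22/3 ≈ 7.3333)
d(J, r) = 5*r
l(j) = 0
L(q) = 0 (L(q) = 0/(22/3) = 0*(3/22) = 0)
B(y) = 2*y
B(L(-8)) + d(9, -38) = 2*0 + 5*(-38) = 0 - 190 = -190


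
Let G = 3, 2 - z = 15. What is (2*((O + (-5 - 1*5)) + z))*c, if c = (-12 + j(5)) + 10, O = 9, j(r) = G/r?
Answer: 196/5 ≈ 39.200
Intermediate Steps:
z = -13 (z = 2 - 1*15 = 2 - 15 = -13)
j(r) = 3/r
c = -7/5 (c = (-12 + 3/5) + 10 = (-12 + 3*(⅕)) + 10 = (-12 + ⅗) + 10 = -57/5 + 10 = -7/5 ≈ -1.4000)
(2*((O + (-5 - 1*5)) + z))*c = (2*((9 + (-5 - 1*5)) - 13))*(-7/5) = (2*((9 + (-5 - 5)) - 13))*(-7/5) = (2*((9 - 10) - 13))*(-7/5) = (2*(-1 - 13))*(-7/5) = (2*(-14))*(-7/5) = -28*(-7/5) = 196/5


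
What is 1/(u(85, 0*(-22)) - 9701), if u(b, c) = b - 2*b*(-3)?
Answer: -1/9106 ≈ -0.00010982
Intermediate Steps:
u(b, c) = 7*b (u(b, c) = b + 6*b = 7*b)
1/(u(85, 0*(-22)) - 9701) = 1/(7*85 - 9701) = 1/(595 - 9701) = 1/(-9106) = -1/9106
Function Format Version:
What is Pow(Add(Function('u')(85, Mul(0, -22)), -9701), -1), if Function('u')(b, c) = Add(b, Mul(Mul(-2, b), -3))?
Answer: Rational(-1, 9106) ≈ -0.00010982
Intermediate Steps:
Function('u')(b, c) = Mul(7, b) (Function('u')(b, c) = Add(b, Mul(6, b)) = Mul(7, b))
Pow(Add(Function('u')(85, Mul(0, -22)), -9701), -1) = Pow(Add(Mul(7, 85), -9701), -1) = Pow(Add(595, -9701), -1) = Pow(-9106, -1) = Rational(-1, 9106)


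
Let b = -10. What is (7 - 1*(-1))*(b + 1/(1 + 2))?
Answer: -232/3 ≈ -77.333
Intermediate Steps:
(7 - 1*(-1))*(b + 1/(1 + 2)) = (7 - 1*(-1))*(-10 + 1/(1 + 2)) = (7 + 1)*(-10 + 1/3) = 8*(-10 + ⅓) = 8*(-29/3) = -232/3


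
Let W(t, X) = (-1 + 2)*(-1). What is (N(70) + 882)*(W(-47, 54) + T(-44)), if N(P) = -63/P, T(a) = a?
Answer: -79299/2 ≈ -39650.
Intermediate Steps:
W(t, X) = -1 (W(t, X) = 1*(-1) = -1)
(N(70) + 882)*(W(-47, 54) + T(-44)) = (-63/70 + 882)*(-1 - 44) = (-63*1/70 + 882)*(-45) = (-9/10 + 882)*(-45) = (8811/10)*(-45) = -79299/2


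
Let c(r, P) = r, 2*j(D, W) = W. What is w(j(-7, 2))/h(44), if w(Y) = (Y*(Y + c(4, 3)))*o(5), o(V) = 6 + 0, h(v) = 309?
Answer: 10/103 ≈ 0.097087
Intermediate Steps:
o(V) = 6
j(D, W) = W/2
w(Y) = 6*Y*(4 + Y) (w(Y) = (Y*(Y + 4))*6 = (Y*(4 + Y))*6 = 6*Y*(4 + Y))
w(j(-7, 2))/h(44) = (6*((½)*2)*(4 + (½)*2))/309 = (6*1*(4 + 1))*(1/309) = (6*1*5)*(1/309) = 30*(1/309) = 10/103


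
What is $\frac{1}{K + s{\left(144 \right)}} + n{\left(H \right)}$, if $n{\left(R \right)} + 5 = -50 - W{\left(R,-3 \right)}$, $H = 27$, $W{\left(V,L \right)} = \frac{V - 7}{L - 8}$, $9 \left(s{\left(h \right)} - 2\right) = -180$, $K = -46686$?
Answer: $- \frac{27321851}{513744} \approx -53.182$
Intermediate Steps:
$s{\left(h \right)} = -18$ ($s{\left(h \right)} = 2 + \frac{1}{9} \left(-180\right) = 2 - 20 = -18$)
$W{\left(V,L \right)} = \frac{-7 + V}{-8 + L}$
$n{\left(R \right)} = - \frac{612}{11} + \frac{R}{11}$ ($n{\left(R \right)} = -5 - \left(50 + \frac{-7 + R}{-8 - 3}\right) = -5 - \left(50 + \frac{-7 + R}{-11}\right) = -5 - \left(50 - \frac{-7 + R}{11}\right) = -5 - \left(\frac{557}{11} - \frac{R}{11}\right) = -5 + \left(-50 + \left(- \frac{7}{11} + \frac{R}{11}\right)\right) = -5 + \left(- \frac{557}{11} + \frac{R}{11}\right) = - \frac{612}{11} + \frac{R}{11}$)
$\frac{1}{K + s{\left(144 \right)}} + n{\left(H \right)} = \frac{1}{-46686 - 18} + \left(- \frac{612}{11} + \frac{1}{11} \cdot 27\right) = \frac{1}{-46704} + \left(- \frac{612}{11} + \frac{27}{11}\right) = - \frac{1}{46704} - \frac{585}{11} = - \frac{27321851}{513744}$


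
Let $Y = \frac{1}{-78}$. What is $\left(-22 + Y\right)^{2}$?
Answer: $\frac{2948089}{6084} \approx 484.56$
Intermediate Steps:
$Y = - \frac{1}{78} \approx -0.012821$
$\left(-22 + Y\right)^{2} = \left(-22 - \frac{1}{78}\right)^{2} = \left(- \frac{1717}{78}\right)^{2} = \frac{2948089}{6084}$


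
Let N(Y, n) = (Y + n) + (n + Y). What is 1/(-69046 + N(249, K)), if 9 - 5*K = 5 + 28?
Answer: -5/342788 ≈ -1.4586e-5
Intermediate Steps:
K = -24/5 (K = 9/5 - (5 + 28)/5 = 9/5 - ⅕*33 = 9/5 - 33/5 = -24/5 ≈ -4.8000)
N(Y, n) = 2*Y + 2*n (N(Y, n) = (Y + n) + (Y + n) = 2*Y + 2*n)
1/(-69046 + N(249, K)) = 1/(-69046 + (2*249 + 2*(-24/5))) = 1/(-69046 + (498 - 48/5)) = 1/(-69046 + 2442/5) = 1/(-342788/5) = -5/342788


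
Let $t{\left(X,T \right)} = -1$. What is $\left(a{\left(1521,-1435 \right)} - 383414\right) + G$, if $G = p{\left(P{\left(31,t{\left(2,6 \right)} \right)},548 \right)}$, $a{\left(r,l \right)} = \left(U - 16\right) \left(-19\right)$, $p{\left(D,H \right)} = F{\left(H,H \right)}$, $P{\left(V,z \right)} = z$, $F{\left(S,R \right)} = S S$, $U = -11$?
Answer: $-82597$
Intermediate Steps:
$F{\left(S,R \right)} = S^{2}$
$p{\left(D,H \right)} = H^{2}$
$a{\left(r,l \right)} = 513$ ($a{\left(r,l \right)} = \left(-11 - 16\right) \left(-19\right) = \left(-27\right) \left(-19\right) = 513$)
$G = 300304$ ($G = 548^{2} = 300304$)
$\left(a{\left(1521,-1435 \right)} - 383414\right) + G = \left(513 - 383414\right) + 300304 = -382901 + 300304 = -82597$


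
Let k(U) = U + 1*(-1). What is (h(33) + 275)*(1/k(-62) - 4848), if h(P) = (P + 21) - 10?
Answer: -97430575/63 ≈ -1.5465e+6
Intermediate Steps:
k(U) = -1 + U (k(U) = U - 1 = -1 + U)
h(P) = 11 + P (h(P) = (21 + P) - 10 = 11 + P)
(h(33) + 275)*(1/k(-62) - 4848) = ((11 + 33) + 275)*(1/(-1 - 62) - 4848) = (44 + 275)*(1/(-63) - 4848) = 319*(-1/63 - 4848) = 319*(-305425/63) = -97430575/63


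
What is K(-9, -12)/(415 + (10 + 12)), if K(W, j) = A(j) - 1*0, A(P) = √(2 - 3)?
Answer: I/437 ≈ 0.0022883*I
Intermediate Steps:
A(P) = I (A(P) = √(-1) = I)
K(W, j) = I (K(W, j) = I - 1*0 = I + 0 = I)
K(-9, -12)/(415 + (10 + 12)) = I/(415 + (10 + 12)) = I/(415 + 22) = I/437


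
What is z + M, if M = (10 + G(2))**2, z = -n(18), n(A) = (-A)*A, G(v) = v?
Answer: 468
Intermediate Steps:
n(A) = -A**2
z = 324 (z = -(-1)*18**2 = -(-1)*324 = -1*(-324) = 324)
M = 144 (M = (10 + 2)**2 = 12**2 = 144)
z + M = 324 + 144 = 468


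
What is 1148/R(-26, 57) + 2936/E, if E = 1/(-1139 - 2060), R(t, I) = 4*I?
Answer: -535358761/57 ≈ -9.3923e+6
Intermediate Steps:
E = -1/3199 (E = 1/(-3199) = -1/3199 ≈ -0.00031260)
1148/R(-26, 57) + 2936/E = 1148/((4*57)) + 2936/(-1/3199) = 1148/228 + 2936*(-3199) = 1148*(1/228) - 9392264 = 287/57 - 9392264 = -535358761/57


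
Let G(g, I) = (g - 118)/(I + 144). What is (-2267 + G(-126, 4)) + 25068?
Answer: 843576/37 ≈ 22799.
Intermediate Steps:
G(g, I) = (-118 + g)/(144 + I)
(-2267 + G(-126, 4)) + 25068 = (-2267 + (-118 - 126)/(144 + 4)) + 25068 = (-2267 - 244/148) + 25068 = (-2267 + (1/148)*(-244)) + 25068 = (-2267 - 61/37) + 25068 = -83940/37 + 25068 = 843576/37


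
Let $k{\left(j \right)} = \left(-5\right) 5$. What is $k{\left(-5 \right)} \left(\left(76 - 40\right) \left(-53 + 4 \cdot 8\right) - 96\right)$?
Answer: $21300$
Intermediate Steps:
$k{\left(j \right)} = -25$
$k{\left(-5 \right)} \left(\left(76 - 40\right) \left(-53 + 4 \cdot 8\right) - 96\right) = - 25 \left(\left(76 - 40\right) \left(-53 + 4 \cdot 8\right) - 96\right) = - 25 \left(36 \left(-53 + 32\right) - 96\right) = - 25 \left(36 \left(-21\right) - 96\right) = - 25 \left(-756 - 96\right) = \left(-25\right) \left(-852\right) = 21300$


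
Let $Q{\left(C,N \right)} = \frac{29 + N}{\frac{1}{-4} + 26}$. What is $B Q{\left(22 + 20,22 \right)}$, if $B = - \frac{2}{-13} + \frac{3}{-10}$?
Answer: $- \frac{1938}{6695} \approx -0.28947$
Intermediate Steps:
$Q{\left(C,N \right)} = \frac{116}{103} + \frac{4 N}{103}$ ($Q{\left(C,N \right)} = \frac{29 + N}{- \frac{1}{4} + 26} = \frac{29 + N}{\frac{103}{4}} = \left(29 + N\right) \frac{4}{103} = \frac{116}{103} + \frac{4 N}{103}$)
$B = - \frac{19}{130}$ ($B = \left(-2\right) \left(- \frac{1}{13}\right) + 3 \left(- \frac{1}{10}\right) = \frac{2}{13} - \frac{3}{10} = - \frac{19}{130} \approx -0.14615$)
$B Q{\left(22 + 20,22 \right)} = - \frac{19 \left(\frac{116}{103} + \frac{4}{103} \cdot 22\right)}{130} = - \frac{19 \left(\frac{116}{103} + \frac{88}{103}\right)}{130} = \left(- \frac{19}{130}\right) \frac{204}{103} = - \frac{1938}{6695}$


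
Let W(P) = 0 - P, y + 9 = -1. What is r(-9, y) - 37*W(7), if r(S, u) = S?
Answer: 250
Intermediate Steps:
y = -10 (y = -9 - 1 = -10)
W(P) = -P
r(-9, y) - 37*W(7) = -9 - (-37)*7 = -9 - 37*(-7) = -9 + 259 = 250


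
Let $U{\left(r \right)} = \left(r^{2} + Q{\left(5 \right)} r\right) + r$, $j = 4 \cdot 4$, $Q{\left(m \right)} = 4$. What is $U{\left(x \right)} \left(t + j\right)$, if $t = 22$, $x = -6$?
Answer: $228$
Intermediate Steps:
$j = 16$
$U{\left(r \right)} = r^{2} + 5 r$ ($U{\left(r \right)} = \left(r^{2} + 4 r\right) + r = r^{2} + 5 r$)
$U{\left(x \right)} \left(t + j\right) = - 6 \left(5 - 6\right) \left(22 + 16\right) = \left(-6\right) \left(-1\right) 38 = 6 \cdot 38 = 228$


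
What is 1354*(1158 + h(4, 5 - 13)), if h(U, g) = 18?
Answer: 1592304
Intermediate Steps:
1354*(1158 + h(4, 5 - 13)) = 1354*(1158 + 18) = 1354*1176 = 1592304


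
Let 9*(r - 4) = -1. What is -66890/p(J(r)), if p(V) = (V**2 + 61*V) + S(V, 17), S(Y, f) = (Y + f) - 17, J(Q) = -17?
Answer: 13378/153 ≈ 87.438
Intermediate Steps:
r = 35/9 (r = 4 + (1/9)*(-1) = 4 - 1/9 = 35/9 ≈ 3.8889)
S(Y, f) = -17 + Y + f
p(V) = V**2 + 62*V (p(V) = (V**2 + 61*V) + (-17 + V + 17) = (V**2 + 61*V) + V = V**2 + 62*V)
-66890/p(J(r)) = -66890*(-1/(17*(62 - 17))) = -66890/((-17*45)) = -66890/(-765) = -66890*(-1/765) = 13378/153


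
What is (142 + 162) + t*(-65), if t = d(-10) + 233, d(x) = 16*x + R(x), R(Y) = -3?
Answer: -4246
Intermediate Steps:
d(x) = -3 + 16*x (d(x) = 16*x - 3 = -3 + 16*x)
t = 70 (t = (-3 + 16*(-10)) + 233 = (-3 - 160) + 233 = -163 + 233 = 70)
(142 + 162) + t*(-65) = (142 + 162) + 70*(-65) = 304 - 4550 = -4246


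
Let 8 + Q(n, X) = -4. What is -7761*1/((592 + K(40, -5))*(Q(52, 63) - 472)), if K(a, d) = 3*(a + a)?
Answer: 597/30976 ≈ 0.019273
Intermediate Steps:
K(a, d) = 6*a (K(a, d) = 3*(2*a) = 6*a)
Q(n, X) = -12 (Q(n, X) = -8 - 4 = -12)
-7761*1/((592 + K(40, -5))*(Q(52, 63) - 472)) = -7761*1/((-12 - 472)*(592 + 6*40)) = -7761*(-1/(484*(592 + 240))) = -7761/(832*(-484)) = -7761/(-402688) = -7761*(-1/402688) = 597/30976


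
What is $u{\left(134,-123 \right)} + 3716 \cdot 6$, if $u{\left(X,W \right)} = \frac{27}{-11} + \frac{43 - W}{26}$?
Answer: $\frac{3188890}{143} \approx 22300.0$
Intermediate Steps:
$u{\left(X,W \right)} = - \frac{229}{286} - \frac{W}{26}$ ($u{\left(X,W \right)} = 27 \left(- \frac{1}{11}\right) + \left(43 - W\right) \frac{1}{26} = - \frac{27}{11} - \left(- \frac{43}{26} + \frac{W}{26}\right) = - \frac{229}{286} - \frac{W}{26}$)
$u{\left(134,-123 \right)} + 3716 \cdot 6 = \left(- \frac{229}{286} - - \frac{123}{26}\right) + 3716 \cdot 6 = \left(- \frac{229}{286} + \frac{123}{26}\right) + 22296 = \frac{562}{143} + 22296 = \frac{3188890}{143}$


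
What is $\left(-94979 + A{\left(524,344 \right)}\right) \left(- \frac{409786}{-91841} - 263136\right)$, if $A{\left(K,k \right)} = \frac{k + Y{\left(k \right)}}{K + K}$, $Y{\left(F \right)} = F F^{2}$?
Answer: $\frac{177712854205071220}{12031171} \approx 1.4771 \cdot 10^{10}$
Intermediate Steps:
$Y{\left(F \right)} = F^{3}$
$A{\left(K,k \right)} = \frac{k + k^{3}}{2 K}$ ($A{\left(K,k \right)} = \frac{k + k^{3}}{K + K} = \frac{k + k^{3}}{2 K}$)
$\left(-94979 + A{\left(524,344 \right)}\right) \left(- \frac{409786}{-91841} - 263136\right) = \left(-94979 + \frac{344 + 344^{3}}{2 \cdot 524}\right) \left(- \frac{409786}{-91841} - 263136\right) = \left(-94979 + \frac{1}{2} \cdot \frac{1}{524} \left(344 + 40707584\right)\right) \left(\left(-409786\right) \left(- \frac{1}{91841}\right) - 263136\right) = \left(-94979 + \frac{1}{2} \cdot \frac{1}{524} \cdot 40707928\right) \left(\frac{409786}{91841} - 263136\right) = \left(-94979 + \frac{5088491}{131}\right) \left(- \frac{24166263590}{91841}\right) = \left(- \frac{7353758}{131}\right) \left(- \frac{24166263590}{91841}\right) = \frac{177712854205071220}{12031171}$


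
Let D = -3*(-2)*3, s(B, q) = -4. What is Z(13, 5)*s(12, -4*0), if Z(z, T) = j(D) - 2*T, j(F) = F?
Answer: -32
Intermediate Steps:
D = 18 (D = 6*3 = 18)
Z(z, T) = 18 - 2*T
Z(13, 5)*s(12, -4*0) = (18 - 2*5)*(-4) = (18 - 10)*(-4) = 8*(-4) = -32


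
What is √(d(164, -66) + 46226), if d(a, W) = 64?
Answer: √46290 ≈ 215.15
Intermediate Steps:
√(d(164, -66) + 46226) = √(64 + 46226) = √46290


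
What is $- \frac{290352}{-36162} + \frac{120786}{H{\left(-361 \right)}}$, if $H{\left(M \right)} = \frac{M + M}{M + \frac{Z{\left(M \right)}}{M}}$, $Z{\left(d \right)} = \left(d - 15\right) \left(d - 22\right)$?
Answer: $\frac{99858938160851}{785444667} \approx 1.2714 \cdot 10^{5}$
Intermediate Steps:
$Z{\left(d \right)} = \left(-22 + d\right) \left(-15 + d\right)$ ($Z{\left(d \right)} = \left(-15 + d\right) \left(-22 + d\right) = \left(-22 + d\right) \left(-15 + d\right)$)
$H{\left(M \right)} = \frac{2 M}{M + \frac{330 + M^{2} - 37 M}{M}}$ ($H{\left(M \right)} = \frac{M + M}{M + \frac{330 + M^{2} - 37 M}{M}} = \frac{2 M}{M + \frac{330 + M^{2} - 37 M}{M}}$)
$- \frac{290352}{-36162} + \frac{120786}{H{\left(-361 \right)}} = - \frac{290352}{-36162} + \frac{120786}{2 \left(-361\right)^{2} \frac{1}{330 - -13357 + 2 \left(-361\right)^{2}}} = \left(-290352\right) \left(- \frac{1}{36162}\right) + \frac{120786}{2 \cdot 130321 \frac{1}{330 + 13357 + 2 \cdot 130321}} = \frac{48392}{6027} + \frac{120786}{2 \cdot 130321 \frac{1}{330 + 13357 + 260642}} = \frac{48392}{6027} + \frac{120786}{2 \cdot 130321 \cdot \frac{1}{274329}} = \frac{48392}{6027} + \frac{120786}{\frac{260642}{274329}} = \frac{48392}{6027} + 120786 \cdot \frac{274329}{260642} = \frac{48392}{6027} + \frac{16567551297}{130321} = \frac{99858938160851}{785444667}$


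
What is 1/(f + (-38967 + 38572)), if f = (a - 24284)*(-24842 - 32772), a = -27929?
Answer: 1/3008199387 ≈ 3.3242e-10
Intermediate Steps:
f = 3008199782 (f = (-27929 - 24284)*(-24842 - 32772) = -52213*(-57614) = 3008199782)
1/(f + (-38967 + 38572)) = 1/(3008199782 + (-38967 + 38572)) = 1/(3008199782 - 395) = 1/3008199387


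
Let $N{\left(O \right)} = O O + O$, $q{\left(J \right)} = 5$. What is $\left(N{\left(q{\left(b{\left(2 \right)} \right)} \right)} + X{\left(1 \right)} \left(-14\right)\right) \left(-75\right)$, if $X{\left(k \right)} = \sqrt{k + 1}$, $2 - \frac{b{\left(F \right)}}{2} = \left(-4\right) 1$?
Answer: $-2250 + 1050 \sqrt{2} \approx -765.08$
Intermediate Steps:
$b{\left(F \right)} = 12$ ($b{\left(F \right)} = 4 - 2 \left(\left(-4\right) 1\right) = 4 - -8 = 4 + 8 = 12$)
$X{\left(k \right)} = \sqrt{1 + k}$
$N{\left(O \right)} = O + O^{2}$ ($N{\left(O \right)} = O^{2} + O = O + O^{2}$)
$\left(N{\left(q{\left(b{\left(2 \right)} \right)} \right)} + X{\left(1 \right)} \left(-14\right)\right) \left(-75\right) = \left(5 \left(1 + 5\right) + \sqrt{1 + 1} \left(-14\right)\right) \left(-75\right) = \left(5 \cdot 6 + \sqrt{2} \left(-14\right)\right) \left(-75\right) = \left(30 - 14 \sqrt{2}\right) \left(-75\right) = -2250 + 1050 \sqrt{2}$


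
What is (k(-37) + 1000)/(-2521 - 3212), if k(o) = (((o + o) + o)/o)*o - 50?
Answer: -839/5733 ≈ -0.14635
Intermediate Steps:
k(o) = -50 + 3*o (k(o) = ((2*o + o)/o)*o - 50 = ((3*o)/o)*o - 50 = 3*o - 50 = -50 + 3*o)
(k(-37) + 1000)/(-2521 - 3212) = ((-50 + 3*(-37)) + 1000)/(-2521 - 3212) = ((-50 - 111) + 1000)/(-5733) = (-161 + 1000)*(-1/5733) = 839*(-1/5733) = -839/5733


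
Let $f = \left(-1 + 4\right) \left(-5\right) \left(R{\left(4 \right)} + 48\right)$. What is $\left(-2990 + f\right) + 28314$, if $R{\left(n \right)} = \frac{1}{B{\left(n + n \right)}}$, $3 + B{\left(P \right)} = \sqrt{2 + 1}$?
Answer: $\frac{49223}{2} + \frac{5 \sqrt{3}}{2} \approx 24616.0$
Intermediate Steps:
$B{\left(P \right)} = -3 + \sqrt{3}$ ($B{\left(P \right)} = -3 + \sqrt{2 + 1} = -3 + \sqrt{3}$)
$R{\left(n \right)} = \frac{1}{-3 + \sqrt{3}}$
$f = - \frac{1425}{2} + \frac{5 \sqrt{3}}{2}$ ($f = \left(-1 + 4\right) \left(-5\right) \left(\left(- \frac{1}{2} - \frac{\sqrt{3}}{6}\right) + 48\right) = 3 \left(-5\right) \left(\frac{95}{2} - \frac{\sqrt{3}}{6}\right) = - 15 \left(\frac{95}{2} - \frac{\sqrt{3}}{6}\right) = - \frac{1425}{2} + \frac{5 \sqrt{3}}{2} \approx -708.17$)
$\left(-2990 + f\right) + 28314 = \left(-2990 - \left(\frac{1425}{2} - \frac{5 \sqrt{3}}{2}\right)\right) + 28314 = \left(- \frac{7405}{2} + \frac{5 \sqrt{3}}{2}\right) + 28314 = \frac{49223}{2} + \frac{5 \sqrt{3}}{2}$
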